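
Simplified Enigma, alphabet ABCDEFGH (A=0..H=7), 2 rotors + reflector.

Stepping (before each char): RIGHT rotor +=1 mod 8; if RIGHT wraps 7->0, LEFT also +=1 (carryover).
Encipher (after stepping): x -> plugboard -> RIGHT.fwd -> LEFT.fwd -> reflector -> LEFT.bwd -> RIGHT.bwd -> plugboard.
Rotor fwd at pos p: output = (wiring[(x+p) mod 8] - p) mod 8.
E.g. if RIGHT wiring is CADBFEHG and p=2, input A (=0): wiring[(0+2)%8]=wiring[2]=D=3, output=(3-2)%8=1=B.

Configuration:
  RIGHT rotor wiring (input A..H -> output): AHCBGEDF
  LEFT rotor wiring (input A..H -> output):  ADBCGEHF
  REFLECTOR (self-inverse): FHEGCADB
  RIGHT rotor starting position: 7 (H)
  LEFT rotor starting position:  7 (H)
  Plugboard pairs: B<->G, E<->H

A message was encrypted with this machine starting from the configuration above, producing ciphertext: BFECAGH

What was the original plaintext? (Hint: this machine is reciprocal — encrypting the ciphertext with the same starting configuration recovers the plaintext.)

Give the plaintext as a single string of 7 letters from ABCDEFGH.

Char 1 ('B'): step: R->0, L->0 (L advanced); B->plug->G->R->D->L->C->refl->E->L'->F->R'->H->plug->E
Char 2 ('F'): step: R->1, L=0; F->plug->F->R->C->L->B->refl->H->L'->G->R'->A->plug->A
Char 3 ('E'): step: R->2, L=0; E->plug->H->R->F->L->E->refl->C->L'->D->R'->F->plug->F
Char 4 ('C'): step: R->3, L=0; C->plug->C->R->B->L->D->refl->G->L'->E->R'->G->plug->B
Char 5 ('A'): step: R->4, L=0; A->plug->A->R->C->L->B->refl->H->L'->G->R'->G->plug->B
Char 6 ('G'): step: R->5, L=0; G->plug->B->R->G->L->H->refl->B->L'->C->R'->E->plug->H
Char 7 ('H'): step: R->6, L=0; H->plug->E->R->E->L->G->refl->D->L'->B->R'->D->plug->D

Answer: EAFBBHD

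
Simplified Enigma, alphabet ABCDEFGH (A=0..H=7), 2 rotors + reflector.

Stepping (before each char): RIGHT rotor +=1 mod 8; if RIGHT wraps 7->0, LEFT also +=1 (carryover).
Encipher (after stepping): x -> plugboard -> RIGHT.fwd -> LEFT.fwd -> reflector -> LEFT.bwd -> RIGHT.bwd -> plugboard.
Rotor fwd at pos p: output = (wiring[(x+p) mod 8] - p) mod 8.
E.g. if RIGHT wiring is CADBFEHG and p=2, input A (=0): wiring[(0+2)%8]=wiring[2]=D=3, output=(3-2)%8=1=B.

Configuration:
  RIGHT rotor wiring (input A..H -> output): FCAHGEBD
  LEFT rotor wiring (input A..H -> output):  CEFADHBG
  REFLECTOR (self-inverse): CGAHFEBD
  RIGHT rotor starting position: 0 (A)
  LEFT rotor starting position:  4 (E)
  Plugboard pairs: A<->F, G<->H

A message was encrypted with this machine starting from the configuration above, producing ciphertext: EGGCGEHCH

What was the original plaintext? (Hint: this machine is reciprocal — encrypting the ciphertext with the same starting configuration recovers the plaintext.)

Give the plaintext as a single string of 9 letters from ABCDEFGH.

Char 1 ('E'): step: R->1, L=4; E->plug->E->R->D->L->C->refl->A->L'->F->R'->D->plug->D
Char 2 ('G'): step: R->2, L=4; G->plug->H->R->A->L->H->refl->D->L'->B->R'->F->plug->A
Char 3 ('G'): step: R->3, L=4; G->plug->H->R->F->L->A->refl->C->L'->D->R'->B->plug->B
Char 4 ('C'): step: R->4, L=4; C->plug->C->R->F->L->A->refl->C->L'->D->R'->H->plug->G
Char 5 ('G'): step: R->5, L=4; G->plug->H->R->B->L->D->refl->H->L'->A->R'->D->plug->D
Char 6 ('E'): step: R->6, L=4; E->plug->E->R->C->L->F->refl->E->L'->H->R'->C->plug->C
Char 7 ('H'): step: R->7, L=4; H->plug->G->R->F->L->A->refl->C->L'->D->R'->C->plug->C
Char 8 ('C'): step: R->0, L->5 (L advanced); C->plug->C->R->A->L->C->refl->A->L'->F->R'->A->plug->F
Char 9 ('H'): step: R->1, L=5; H->plug->G->R->C->L->B->refl->G->L'->H->R'->B->plug->B

Answer: DABGDCCFB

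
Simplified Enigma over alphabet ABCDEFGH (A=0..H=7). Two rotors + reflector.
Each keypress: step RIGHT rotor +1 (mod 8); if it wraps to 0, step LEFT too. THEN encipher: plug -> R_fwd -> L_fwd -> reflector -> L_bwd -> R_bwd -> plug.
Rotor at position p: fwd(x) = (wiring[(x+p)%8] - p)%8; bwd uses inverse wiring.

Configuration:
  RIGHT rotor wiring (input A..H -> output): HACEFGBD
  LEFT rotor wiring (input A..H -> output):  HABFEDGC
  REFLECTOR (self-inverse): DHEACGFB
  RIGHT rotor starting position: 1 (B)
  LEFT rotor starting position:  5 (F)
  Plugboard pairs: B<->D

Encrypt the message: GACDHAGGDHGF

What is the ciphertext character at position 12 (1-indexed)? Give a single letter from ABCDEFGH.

Char 1 ('G'): step: R->2, L=5; G->plug->G->R->F->L->E->refl->C->L'->D->R'->C->plug->C
Char 2 ('A'): step: R->3, L=5; A->plug->A->R->B->L->B->refl->H->L'->H->R'->H->plug->H
Char 3 ('C'): step: R->4, L=5; C->plug->C->R->F->L->E->refl->C->L'->D->R'->E->plug->E
Char 4 ('D'): step: R->5, L=5; D->plug->B->R->E->L->D->refl->A->L'->G->R'->C->plug->C
Char 5 ('H'): step: R->6, L=5; H->plug->H->R->A->L->G->refl->F->L'->C->R'->D->plug->B
Char 6 ('A'): step: R->7, L=5; A->plug->A->R->E->L->D->refl->A->L'->G->R'->F->plug->F
Char 7 ('G'): step: R->0, L->6 (L advanced); G->plug->G->R->B->L->E->refl->C->L'->D->R'->H->plug->H
Char 8 ('G'): step: R->1, L=6; G->plug->G->R->C->L->B->refl->H->L'->F->R'->E->plug->E
Char 9 ('D'): step: R->2, L=6; D->plug->B->R->C->L->B->refl->H->L'->F->R'->G->plug->G
Char 10 ('H'): step: R->3, L=6; H->plug->H->R->H->L->F->refl->G->L'->G->R'->D->plug->B
Char 11 ('G'): step: R->4, L=6; G->plug->G->R->G->L->G->refl->F->L'->H->R'->D->plug->B
Char 12 ('F'): step: R->5, L=6; F->plug->F->R->F->L->H->refl->B->L'->C->R'->D->plug->B

B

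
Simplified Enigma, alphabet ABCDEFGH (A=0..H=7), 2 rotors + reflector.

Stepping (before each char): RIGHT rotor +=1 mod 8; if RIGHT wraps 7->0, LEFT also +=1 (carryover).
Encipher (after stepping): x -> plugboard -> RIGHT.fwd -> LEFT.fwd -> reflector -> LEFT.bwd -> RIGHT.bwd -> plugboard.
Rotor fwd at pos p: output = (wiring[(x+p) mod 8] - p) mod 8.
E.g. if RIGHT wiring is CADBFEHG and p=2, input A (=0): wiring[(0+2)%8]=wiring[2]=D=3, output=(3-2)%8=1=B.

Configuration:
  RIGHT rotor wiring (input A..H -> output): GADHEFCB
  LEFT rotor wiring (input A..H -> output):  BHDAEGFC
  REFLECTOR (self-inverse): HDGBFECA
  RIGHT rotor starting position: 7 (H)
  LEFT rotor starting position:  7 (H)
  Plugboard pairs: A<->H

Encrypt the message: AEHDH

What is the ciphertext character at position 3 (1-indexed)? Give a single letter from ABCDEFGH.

Char 1 ('A'): step: R->0, L->0 (L advanced); A->plug->H->R->B->L->H->refl->A->L'->D->R'->C->plug->C
Char 2 ('E'): step: R->1, L=0; E->plug->E->R->E->L->E->refl->F->L'->G->R'->C->plug->C
Char 3 ('H'): step: R->2, L=0; H->plug->A->R->B->L->H->refl->A->L'->D->R'->D->plug->D

D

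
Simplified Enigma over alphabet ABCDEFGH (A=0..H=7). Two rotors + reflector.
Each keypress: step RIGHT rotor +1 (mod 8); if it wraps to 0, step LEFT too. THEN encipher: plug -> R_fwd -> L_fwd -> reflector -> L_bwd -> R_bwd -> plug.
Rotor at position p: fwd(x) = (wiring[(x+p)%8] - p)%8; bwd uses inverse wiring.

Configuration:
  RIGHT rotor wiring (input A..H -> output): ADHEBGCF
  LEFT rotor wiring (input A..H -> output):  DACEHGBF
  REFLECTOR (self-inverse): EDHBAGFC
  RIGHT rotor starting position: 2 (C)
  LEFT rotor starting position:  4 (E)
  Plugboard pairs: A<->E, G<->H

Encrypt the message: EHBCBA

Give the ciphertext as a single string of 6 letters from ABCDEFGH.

Char 1 ('E'): step: R->3, L=4; E->plug->A->R->B->L->C->refl->H->L'->E->R'->H->plug->G
Char 2 ('H'): step: R->4, L=4; H->plug->G->R->D->L->B->refl->D->L'->A->R'->H->plug->G
Char 3 ('B'): step: R->5, L=4; B->plug->B->R->F->L->E->refl->A->L'->H->R'->G->plug->H
Char 4 ('C'): step: R->6, L=4; C->plug->C->R->C->L->F->refl->G->L'->G->R'->F->plug->F
Char 5 ('B'): step: R->7, L=4; B->plug->B->R->B->L->C->refl->H->L'->E->R'->C->plug->C
Char 6 ('A'): step: R->0, L->5 (L advanced); A->plug->E->R->B->L->E->refl->A->L'->C->R'->G->plug->H

Answer: GGHFCH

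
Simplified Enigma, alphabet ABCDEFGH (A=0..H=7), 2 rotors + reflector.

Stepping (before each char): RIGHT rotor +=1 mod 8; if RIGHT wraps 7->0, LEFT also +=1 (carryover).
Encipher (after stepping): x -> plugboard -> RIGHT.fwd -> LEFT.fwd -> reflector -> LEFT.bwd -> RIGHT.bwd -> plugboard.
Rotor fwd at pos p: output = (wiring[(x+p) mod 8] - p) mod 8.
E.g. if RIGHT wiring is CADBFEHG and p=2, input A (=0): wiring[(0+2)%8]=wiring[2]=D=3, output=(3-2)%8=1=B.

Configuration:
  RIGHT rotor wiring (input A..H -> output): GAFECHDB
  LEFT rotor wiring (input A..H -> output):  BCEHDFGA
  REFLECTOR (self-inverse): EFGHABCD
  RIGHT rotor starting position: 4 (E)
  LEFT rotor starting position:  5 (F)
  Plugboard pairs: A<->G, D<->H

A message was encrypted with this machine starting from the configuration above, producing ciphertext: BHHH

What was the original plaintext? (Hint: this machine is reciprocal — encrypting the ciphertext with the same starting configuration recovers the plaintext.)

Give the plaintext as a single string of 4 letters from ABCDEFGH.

Char 1 ('B'): step: R->5, L=5; B->plug->B->R->G->L->C->refl->G->L'->H->R'->G->plug->A
Char 2 ('H'): step: R->6, L=5; H->plug->D->R->C->L->D->refl->H->L'->F->R'->A->plug->G
Char 3 ('H'): step: R->7, L=5; H->plug->D->R->G->L->C->refl->G->L'->H->R'->B->plug->B
Char 4 ('H'): step: R->0, L->6 (L advanced); H->plug->D->R->E->L->G->refl->C->L'->B->R'->H->plug->D

Answer: AGBD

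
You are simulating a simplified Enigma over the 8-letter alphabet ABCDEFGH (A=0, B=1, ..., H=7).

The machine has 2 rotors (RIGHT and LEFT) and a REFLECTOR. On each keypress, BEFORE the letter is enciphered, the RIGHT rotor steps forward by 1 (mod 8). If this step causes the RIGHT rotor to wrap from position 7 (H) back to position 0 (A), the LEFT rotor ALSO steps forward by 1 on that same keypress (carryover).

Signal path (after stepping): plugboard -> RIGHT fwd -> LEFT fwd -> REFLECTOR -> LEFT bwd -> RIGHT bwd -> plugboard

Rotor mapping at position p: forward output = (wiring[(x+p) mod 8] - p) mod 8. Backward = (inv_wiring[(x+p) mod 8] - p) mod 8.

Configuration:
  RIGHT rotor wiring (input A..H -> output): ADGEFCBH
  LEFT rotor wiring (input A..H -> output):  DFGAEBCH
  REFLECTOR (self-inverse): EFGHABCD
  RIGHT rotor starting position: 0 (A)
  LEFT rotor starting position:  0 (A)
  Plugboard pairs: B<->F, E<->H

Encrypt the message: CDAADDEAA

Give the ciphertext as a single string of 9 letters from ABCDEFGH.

Answer: DHBCFFBDC

Derivation:
Char 1 ('C'): step: R->1, L=0; C->plug->C->R->D->L->A->refl->E->L'->E->R'->D->plug->D
Char 2 ('D'): step: R->2, L=0; D->plug->D->R->A->L->D->refl->H->L'->H->R'->E->plug->H
Char 3 ('A'): step: R->3, L=0; A->plug->A->R->B->L->F->refl->B->L'->F->R'->F->plug->B
Char 4 ('A'): step: R->4, L=0; A->plug->A->R->B->L->F->refl->B->L'->F->R'->C->plug->C
Char 5 ('D'): step: R->5, L=0; D->plug->D->R->D->L->A->refl->E->L'->E->R'->B->plug->F
Char 6 ('D'): step: R->6, L=0; D->plug->D->R->F->L->B->refl->F->L'->B->R'->B->plug->F
Char 7 ('E'): step: R->7, L=0; E->plug->H->R->C->L->G->refl->C->L'->G->R'->F->plug->B
Char 8 ('A'): step: R->0, L->1 (L advanced); A->plug->A->R->A->L->E->refl->A->L'->E->R'->D->plug->D
Char 9 ('A'): step: R->1, L=1; A->plug->A->R->C->L->H->refl->D->L'->D->R'->C->plug->C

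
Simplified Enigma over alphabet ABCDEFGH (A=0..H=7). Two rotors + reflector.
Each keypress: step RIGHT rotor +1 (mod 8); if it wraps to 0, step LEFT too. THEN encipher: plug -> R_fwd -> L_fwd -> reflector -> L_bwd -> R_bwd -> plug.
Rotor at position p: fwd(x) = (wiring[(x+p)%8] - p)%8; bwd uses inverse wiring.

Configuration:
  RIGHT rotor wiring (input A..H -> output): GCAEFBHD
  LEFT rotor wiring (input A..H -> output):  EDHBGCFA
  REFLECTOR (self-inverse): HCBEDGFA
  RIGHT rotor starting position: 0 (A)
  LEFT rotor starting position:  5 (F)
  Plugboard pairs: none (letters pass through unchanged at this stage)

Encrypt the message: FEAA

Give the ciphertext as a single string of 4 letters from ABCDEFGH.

Answer: GDFC

Derivation:
Char 1 ('F'): step: R->1, L=5; F->plug->F->R->G->L->E->refl->D->L'->C->R'->G->plug->G
Char 2 ('E'): step: R->2, L=5; E->plug->E->R->F->L->C->refl->B->L'->H->R'->D->plug->D
Char 3 ('A'): step: R->3, L=5; A->plug->A->R->B->L->A->refl->H->L'->D->R'->F->plug->F
Char 4 ('A'): step: R->4, L=5; A->plug->A->R->B->L->A->refl->H->L'->D->R'->C->plug->C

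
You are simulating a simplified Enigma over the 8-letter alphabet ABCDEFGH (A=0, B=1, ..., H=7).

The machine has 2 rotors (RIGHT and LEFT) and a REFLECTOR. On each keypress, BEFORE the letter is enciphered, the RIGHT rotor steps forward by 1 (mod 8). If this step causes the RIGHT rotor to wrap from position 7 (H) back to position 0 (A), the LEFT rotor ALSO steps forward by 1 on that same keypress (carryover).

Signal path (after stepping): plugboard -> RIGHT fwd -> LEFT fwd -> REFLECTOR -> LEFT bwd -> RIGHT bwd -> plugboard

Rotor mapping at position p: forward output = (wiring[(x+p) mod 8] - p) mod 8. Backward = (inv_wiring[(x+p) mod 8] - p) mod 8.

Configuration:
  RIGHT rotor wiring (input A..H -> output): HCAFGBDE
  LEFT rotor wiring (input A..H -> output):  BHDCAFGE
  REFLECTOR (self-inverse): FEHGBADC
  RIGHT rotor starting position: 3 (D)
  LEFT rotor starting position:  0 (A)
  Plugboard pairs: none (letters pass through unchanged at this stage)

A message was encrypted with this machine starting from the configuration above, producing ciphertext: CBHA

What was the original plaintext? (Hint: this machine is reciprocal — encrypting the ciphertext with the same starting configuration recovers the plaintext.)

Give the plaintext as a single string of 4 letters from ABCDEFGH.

Char 1 ('C'): step: R->4, L=0; C->plug->C->R->H->L->E->refl->B->L'->A->R'->D->plug->D
Char 2 ('B'): step: R->5, L=0; B->plug->B->R->G->L->G->refl->D->L'->C->R'->D->plug->D
Char 3 ('H'): step: R->6, L=0; H->plug->H->R->D->L->C->refl->H->L'->B->R'->C->plug->C
Char 4 ('A'): step: R->7, L=0; A->plug->A->R->F->L->F->refl->A->L'->E->R'->H->plug->H

Answer: DDCH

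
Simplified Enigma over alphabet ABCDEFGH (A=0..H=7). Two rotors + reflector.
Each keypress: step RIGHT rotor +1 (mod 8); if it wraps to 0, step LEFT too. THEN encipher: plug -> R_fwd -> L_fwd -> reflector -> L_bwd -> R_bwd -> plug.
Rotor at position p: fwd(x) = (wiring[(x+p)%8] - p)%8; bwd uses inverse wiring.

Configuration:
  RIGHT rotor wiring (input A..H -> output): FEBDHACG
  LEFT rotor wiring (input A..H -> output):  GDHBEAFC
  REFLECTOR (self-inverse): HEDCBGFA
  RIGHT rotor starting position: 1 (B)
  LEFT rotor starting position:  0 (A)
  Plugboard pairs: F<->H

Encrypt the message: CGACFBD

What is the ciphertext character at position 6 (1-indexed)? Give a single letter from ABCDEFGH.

Char 1 ('C'): step: R->2, L=0; C->plug->C->R->F->L->A->refl->H->L'->C->R'->H->plug->F
Char 2 ('G'): step: R->3, L=0; G->plug->G->R->B->L->D->refl->C->L'->H->R'->D->plug->D
Char 3 ('A'): step: R->4, L=0; A->plug->A->R->D->L->B->refl->E->L'->E->R'->B->plug->B
Char 4 ('C'): step: R->5, L=0; C->plug->C->R->B->L->D->refl->C->L'->H->R'->E->plug->E
Char 5 ('F'): step: R->6, L=0; F->plug->H->R->C->L->H->refl->A->L'->F->R'->F->plug->H
Char 6 ('B'): step: R->7, L=0; B->plug->B->R->G->L->F->refl->G->L'->A->R'->F->plug->H

H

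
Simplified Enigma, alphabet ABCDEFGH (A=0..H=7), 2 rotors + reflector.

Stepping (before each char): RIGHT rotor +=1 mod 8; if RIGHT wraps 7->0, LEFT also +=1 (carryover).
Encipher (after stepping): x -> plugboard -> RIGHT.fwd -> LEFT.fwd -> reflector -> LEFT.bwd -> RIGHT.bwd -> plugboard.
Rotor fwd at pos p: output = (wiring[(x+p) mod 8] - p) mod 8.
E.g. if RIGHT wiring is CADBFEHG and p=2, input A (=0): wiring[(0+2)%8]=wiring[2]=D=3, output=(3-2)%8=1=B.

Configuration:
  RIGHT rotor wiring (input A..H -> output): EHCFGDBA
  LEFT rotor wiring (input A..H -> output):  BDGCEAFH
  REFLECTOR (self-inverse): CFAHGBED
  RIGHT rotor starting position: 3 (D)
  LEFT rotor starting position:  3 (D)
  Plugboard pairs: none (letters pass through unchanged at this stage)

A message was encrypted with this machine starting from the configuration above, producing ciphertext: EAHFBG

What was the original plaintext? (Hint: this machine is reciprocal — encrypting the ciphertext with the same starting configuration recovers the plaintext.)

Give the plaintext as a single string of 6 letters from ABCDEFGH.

Char 1 ('E'): step: R->4, L=3; E->plug->E->R->A->L->H->refl->D->L'->H->R'->B->plug->B
Char 2 ('A'): step: R->5, L=3; A->plug->A->R->G->L->A->refl->C->L'->D->R'->C->plug->C
Char 3 ('H'): step: R->6, L=3; H->plug->H->R->F->L->G->refl->E->L'->E->R'->E->plug->E
Char 4 ('F'): step: R->7, L=3; F->plug->F->R->H->L->D->refl->H->L'->A->R'->C->plug->C
Char 5 ('B'): step: R->0, L->4 (L advanced); B->plug->B->R->H->L->G->refl->E->L'->B->R'->G->plug->G
Char 6 ('G'): step: R->1, L=4; G->plug->G->R->H->L->G->refl->E->L'->B->R'->B->plug->B

Answer: BCECGB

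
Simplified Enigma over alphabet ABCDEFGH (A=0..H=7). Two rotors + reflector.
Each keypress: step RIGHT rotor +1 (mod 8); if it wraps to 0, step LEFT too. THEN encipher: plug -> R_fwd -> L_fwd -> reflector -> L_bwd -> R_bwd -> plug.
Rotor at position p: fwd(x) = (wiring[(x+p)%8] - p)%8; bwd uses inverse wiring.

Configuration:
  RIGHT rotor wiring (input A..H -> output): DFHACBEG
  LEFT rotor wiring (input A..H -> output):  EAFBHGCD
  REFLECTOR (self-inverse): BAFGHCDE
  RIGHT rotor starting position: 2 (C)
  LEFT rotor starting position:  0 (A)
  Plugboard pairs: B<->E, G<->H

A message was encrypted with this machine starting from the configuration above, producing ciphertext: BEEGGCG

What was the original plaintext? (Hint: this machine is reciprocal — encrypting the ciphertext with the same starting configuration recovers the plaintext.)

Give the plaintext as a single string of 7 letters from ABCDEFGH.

Char 1 ('B'): step: R->3, L=0; B->plug->E->R->D->L->B->refl->A->L'->B->R'->D->plug->D
Char 2 ('E'): step: R->4, L=0; E->plug->B->R->F->L->G->refl->D->L'->H->R'->E->plug->B
Char 3 ('E'): step: R->5, L=0; E->plug->B->R->H->L->D->refl->G->L'->F->R'->H->plug->G
Char 4 ('G'): step: R->6, L=0; G->plug->H->R->D->L->B->refl->A->L'->B->R'->E->plug->B
Char 5 ('G'): step: R->7, L=0; G->plug->H->R->F->L->G->refl->D->L'->H->R'->A->plug->A
Char 6 ('C'): step: R->0, L->1 (L advanced); C->plug->C->R->H->L->D->refl->G->L'->D->R'->A->plug->A
Char 7 ('G'): step: R->1, L=1; G->plug->H->R->C->L->A->refl->B->L'->F->R'->G->plug->H

Answer: DBGBAAH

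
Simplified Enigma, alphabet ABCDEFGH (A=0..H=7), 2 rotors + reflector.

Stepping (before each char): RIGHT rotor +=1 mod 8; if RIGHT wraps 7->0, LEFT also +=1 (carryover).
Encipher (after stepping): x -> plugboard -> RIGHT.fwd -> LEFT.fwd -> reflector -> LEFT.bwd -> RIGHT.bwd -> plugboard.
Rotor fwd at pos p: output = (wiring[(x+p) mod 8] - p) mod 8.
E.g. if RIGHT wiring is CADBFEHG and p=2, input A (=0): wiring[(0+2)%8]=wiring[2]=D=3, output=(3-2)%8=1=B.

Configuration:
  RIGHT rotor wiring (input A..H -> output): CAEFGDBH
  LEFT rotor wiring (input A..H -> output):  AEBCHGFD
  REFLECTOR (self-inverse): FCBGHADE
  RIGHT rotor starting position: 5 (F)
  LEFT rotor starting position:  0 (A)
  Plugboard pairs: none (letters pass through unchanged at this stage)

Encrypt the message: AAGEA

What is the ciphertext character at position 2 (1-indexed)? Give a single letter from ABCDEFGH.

Char 1 ('A'): step: R->6, L=0; A->plug->A->R->D->L->C->refl->B->L'->C->R'->D->plug->D
Char 2 ('A'): step: R->7, L=0; A->plug->A->R->A->L->A->refl->F->L'->G->R'->E->plug->E

E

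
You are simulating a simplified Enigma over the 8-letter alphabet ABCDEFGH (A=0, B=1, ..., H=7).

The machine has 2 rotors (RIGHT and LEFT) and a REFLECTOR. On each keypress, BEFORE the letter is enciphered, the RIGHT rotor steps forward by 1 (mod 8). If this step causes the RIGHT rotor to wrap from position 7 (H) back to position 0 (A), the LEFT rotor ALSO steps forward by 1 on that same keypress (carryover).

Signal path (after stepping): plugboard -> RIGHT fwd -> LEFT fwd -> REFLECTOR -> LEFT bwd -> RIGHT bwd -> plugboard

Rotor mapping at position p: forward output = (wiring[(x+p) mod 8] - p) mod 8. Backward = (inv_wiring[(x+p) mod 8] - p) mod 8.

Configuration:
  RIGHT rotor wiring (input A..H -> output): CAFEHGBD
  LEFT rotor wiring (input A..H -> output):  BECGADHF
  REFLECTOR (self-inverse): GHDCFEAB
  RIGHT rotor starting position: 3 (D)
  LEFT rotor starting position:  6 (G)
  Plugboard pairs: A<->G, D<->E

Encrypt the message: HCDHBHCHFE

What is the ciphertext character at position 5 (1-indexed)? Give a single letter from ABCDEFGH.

Char 1 ('H'): step: R->4, L=6; H->plug->H->R->A->L->B->refl->H->L'->B->R'->G->plug->A
Char 2 ('C'): step: R->5, L=6; C->plug->C->R->G->L->C->refl->D->L'->C->R'->H->plug->H
Char 3 ('D'): step: R->6, L=6; D->plug->E->R->H->L->F->refl->E->L'->E->R'->C->plug->C
Char 4 ('H'): step: R->7, L=6; H->plug->H->R->C->L->D->refl->C->L'->G->R'->D->plug->E
Char 5 ('B'): step: R->0, L->7 (L advanced); B->plug->B->R->A->L->G->refl->A->L'->H->R'->E->plug->D

D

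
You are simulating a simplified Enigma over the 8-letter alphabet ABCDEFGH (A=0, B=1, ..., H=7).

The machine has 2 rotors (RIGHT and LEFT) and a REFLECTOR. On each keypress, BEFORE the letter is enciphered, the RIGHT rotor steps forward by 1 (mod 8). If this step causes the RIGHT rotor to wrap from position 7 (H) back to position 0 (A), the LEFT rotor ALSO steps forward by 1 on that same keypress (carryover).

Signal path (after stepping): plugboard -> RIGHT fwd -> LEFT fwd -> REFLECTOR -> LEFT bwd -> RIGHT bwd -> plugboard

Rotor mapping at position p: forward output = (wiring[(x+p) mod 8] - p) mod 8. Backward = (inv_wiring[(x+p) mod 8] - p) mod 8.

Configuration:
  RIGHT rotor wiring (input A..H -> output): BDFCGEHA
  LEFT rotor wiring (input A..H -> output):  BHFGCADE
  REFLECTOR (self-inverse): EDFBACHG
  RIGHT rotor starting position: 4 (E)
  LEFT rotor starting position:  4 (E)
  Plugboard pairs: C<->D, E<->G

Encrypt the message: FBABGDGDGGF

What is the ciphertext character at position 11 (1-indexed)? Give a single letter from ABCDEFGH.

Char 1 ('F'): step: R->5, L=4; F->plug->F->R->A->L->G->refl->H->L'->C->R'->B->plug->B
Char 2 ('B'): step: R->6, L=4; B->plug->B->R->C->L->H->refl->G->L'->A->R'->G->plug->E
Char 3 ('A'): step: R->7, L=4; A->plug->A->R->B->L->E->refl->A->L'->D->R'->E->plug->G
Char 4 ('B'): step: R->0, L->5 (L advanced); B->plug->B->R->D->L->E->refl->A->L'->F->R'->C->plug->D
Char 5 ('G'): step: R->1, L=5; G->plug->E->R->D->L->E->refl->A->L'->F->R'->D->plug->C
Char 6 ('D'): step: R->2, L=5; D->plug->C->R->E->L->C->refl->F->L'->H->R'->G->plug->E
Char 7 ('G'): step: R->3, L=5; G->plug->E->R->F->L->A->refl->E->L'->D->R'->B->plug->B
Char 8 ('D'): step: R->4, L=5; D->plug->C->R->D->L->E->refl->A->L'->F->R'->E->plug->G
Char 9 ('G'): step: R->5, L=5; G->plug->E->R->G->L->B->refl->D->L'->A->R'->F->plug->F
Char 10 ('G'): step: R->6, L=5; G->plug->E->R->H->L->F->refl->C->L'->E->R'->F->plug->F
Char 11 ('F'): step: R->7, L=5; F->plug->F->R->H->L->F->refl->C->L'->E->R'->C->plug->D

D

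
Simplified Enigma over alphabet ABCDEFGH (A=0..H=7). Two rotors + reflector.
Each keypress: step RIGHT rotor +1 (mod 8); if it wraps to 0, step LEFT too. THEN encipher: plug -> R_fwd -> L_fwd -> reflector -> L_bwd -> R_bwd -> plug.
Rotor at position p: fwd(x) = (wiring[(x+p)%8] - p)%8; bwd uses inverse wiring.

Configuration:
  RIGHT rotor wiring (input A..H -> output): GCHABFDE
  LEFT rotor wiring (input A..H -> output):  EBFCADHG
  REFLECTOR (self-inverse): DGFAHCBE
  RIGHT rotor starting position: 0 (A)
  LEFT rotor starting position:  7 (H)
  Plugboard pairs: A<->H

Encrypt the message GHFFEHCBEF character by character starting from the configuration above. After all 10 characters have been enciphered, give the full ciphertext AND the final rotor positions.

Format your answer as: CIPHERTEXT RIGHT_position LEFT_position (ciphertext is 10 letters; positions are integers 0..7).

Char 1 ('G'): step: R->1, L=7; G->plug->G->R->D->L->G->refl->B->L'->F->R'->H->plug->A
Char 2 ('H'): step: R->2, L=7; H->plug->A->R->F->L->B->refl->G->L'->D->R'->D->plug->D
Char 3 ('F'): step: R->3, L=7; F->plug->F->R->D->L->G->refl->B->L'->F->R'->A->plug->H
Char 4 ('F'): step: R->4, L=7; F->plug->F->R->G->L->E->refl->H->L'->A->R'->D->plug->D
Char 5 ('E'): step: R->5, L=7; E->plug->E->R->F->L->B->refl->G->L'->D->R'->G->plug->G
Char 6 ('H'): step: R->6, L=7; H->plug->A->R->F->L->B->refl->G->L'->D->R'->G->plug->G
Char 7 ('C'): step: R->7, L=7; C->plug->C->R->D->L->G->refl->B->L'->F->R'->A->plug->H
Char 8 ('B'): step: R->0, L->0 (L advanced); B->plug->B->R->C->L->F->refl->C->L'->D->R'->G->plug->G
Char 9 ('E'): step: R->1, L=0; E->plug->E->R->E->L->A->refl->D->L'->F->R'->H->plug->A
Char 10 ('F'): step: R->2, L=0; F->plug->F->R->C->L->F->refl->C->L'->D->R'->D->plug->D
Final: ciphertext=ADHDGGHGAD, RIGHT=2, LEFT=0

Answer: ADHDGGHGAD 2 0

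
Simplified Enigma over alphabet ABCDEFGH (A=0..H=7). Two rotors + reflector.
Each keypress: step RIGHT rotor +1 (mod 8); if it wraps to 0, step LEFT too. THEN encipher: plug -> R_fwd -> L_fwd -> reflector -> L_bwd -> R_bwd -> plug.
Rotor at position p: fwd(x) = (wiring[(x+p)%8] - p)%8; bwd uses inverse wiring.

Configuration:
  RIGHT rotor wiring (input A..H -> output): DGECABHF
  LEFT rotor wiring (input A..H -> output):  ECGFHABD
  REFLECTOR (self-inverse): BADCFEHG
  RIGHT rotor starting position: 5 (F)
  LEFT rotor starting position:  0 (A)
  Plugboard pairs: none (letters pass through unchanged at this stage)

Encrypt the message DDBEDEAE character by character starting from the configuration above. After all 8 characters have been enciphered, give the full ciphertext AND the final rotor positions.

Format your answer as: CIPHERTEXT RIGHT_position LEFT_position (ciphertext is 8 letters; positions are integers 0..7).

Answer: HAGACHCB 5 1

Derivation:
Char 1 ('D'): step: R->6, L=0; D->plug->D->R->A->L->E->refl->F->L'->D->R'->H->plug->H
Char 2 ('D'): step: R->7, L=0; D->plug->D->R->F->L->A->refl->B->L'->G->R'->A->plug->A
Char 3 ('B'): step: R->0, L->1 (L advanced); B->plug->B->R->G->L->C->refl->D->L'->H->R'->G->plug->G
Char 4 ('E'): step: R->1, L=1; E->plug->E->R->A->L->B->refl->A->L'->F->R'->A->plug->A
Char 5 ('D'): step: R->2, L=1; D->plug->D->R->H->L->D->refl->C->L'->G->R'->C->plug->C
Char 6 ('E'): step: R->3, L=1; E->plug->E->R->C->L->E->refl->F->L'->B->R'->H->plug->H
Char 7 ('A'): step: R->4, L=1; A->plug->A->R->E->L->H->refl->G->L'->D->R'->C->plug->C
Char 8 ('E'): step: R->5, L=1; E->plug->E->R->B->L->F->refl->E->L'->C->R'->B->plug->B
Final: ciphertext=HAGACHCB, RIGHT=5, LEFT=1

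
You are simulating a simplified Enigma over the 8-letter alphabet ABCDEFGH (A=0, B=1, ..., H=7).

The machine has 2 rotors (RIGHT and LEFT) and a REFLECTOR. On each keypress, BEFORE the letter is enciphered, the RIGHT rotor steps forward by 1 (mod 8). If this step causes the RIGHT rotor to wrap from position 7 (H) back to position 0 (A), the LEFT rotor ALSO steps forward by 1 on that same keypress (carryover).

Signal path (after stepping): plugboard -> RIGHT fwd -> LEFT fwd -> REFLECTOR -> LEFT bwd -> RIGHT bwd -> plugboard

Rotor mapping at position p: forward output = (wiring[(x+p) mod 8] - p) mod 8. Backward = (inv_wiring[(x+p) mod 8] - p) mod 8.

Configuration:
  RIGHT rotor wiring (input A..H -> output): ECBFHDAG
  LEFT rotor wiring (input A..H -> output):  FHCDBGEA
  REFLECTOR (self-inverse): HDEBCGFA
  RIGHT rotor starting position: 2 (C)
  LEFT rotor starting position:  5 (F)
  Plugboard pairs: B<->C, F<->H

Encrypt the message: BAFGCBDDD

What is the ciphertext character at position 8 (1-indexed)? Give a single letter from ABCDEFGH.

Char 1 ('B'): step: R->3, L=5; B->plug->C->R->A->L->B->refl->D->L'->C->R'->A->plug->A
Char 2 ('A'): step: R->4, L=5; A->plug->A->R->D->L->A->refl->H->L'->B->R'->H->plug->F
Char 3 ('F'): step: R->5, L=5; F->plug->H->R->C->L->D->refl->B->L'->A->R'->G->plug->G
Char 4 ('G'): step: R->6, L=5; G->plug->G->R->B->L->H->refl->A->L'->D->R'->E->plug->E
Char 5 ('C'): step: R->7, L=5; C->plug->B->R->F->L->F->refl->G->L'->G->R'->E->plug->E
Char 6 ('B'): step: R->0, L->6 (L advanced); B->plug->C->R->B->L->C->refl->E->L'->E->R'->A->plug->A
Char 7 ('D'): step: R->1, L=6; D->plug->D->R->G->L->D->refl->B->L'->D->R'->H->plug->F
Char 8 ('D'): step: R->2, L=6; D->plug->D->R->B->L->C->refl->E->L'->E->R'->F->plug->H

H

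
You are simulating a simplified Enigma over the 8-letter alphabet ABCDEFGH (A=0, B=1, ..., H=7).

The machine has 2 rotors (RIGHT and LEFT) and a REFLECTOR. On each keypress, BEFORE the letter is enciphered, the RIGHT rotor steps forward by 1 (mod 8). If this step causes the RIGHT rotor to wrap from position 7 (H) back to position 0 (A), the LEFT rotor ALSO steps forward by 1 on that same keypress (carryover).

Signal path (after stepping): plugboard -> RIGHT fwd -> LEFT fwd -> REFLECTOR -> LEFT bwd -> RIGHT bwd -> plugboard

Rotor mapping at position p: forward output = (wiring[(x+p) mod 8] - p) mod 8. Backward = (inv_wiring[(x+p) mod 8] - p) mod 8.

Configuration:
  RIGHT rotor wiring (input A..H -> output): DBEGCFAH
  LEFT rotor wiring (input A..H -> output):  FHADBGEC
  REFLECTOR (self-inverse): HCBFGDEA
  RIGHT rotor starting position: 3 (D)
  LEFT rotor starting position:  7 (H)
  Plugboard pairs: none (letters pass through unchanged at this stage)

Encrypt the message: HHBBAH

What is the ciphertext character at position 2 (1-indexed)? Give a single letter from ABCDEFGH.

Char 1 ('H'): step: R->4, L=7; H->plug->H->R->C->L->A->refl->H->L'->G->R'->A->plug->A
Char 2 ('H'): step: R->5, L=7; H->plug->H->R->F->L->C->refl->B->L'->D->R'->B->plug->B

B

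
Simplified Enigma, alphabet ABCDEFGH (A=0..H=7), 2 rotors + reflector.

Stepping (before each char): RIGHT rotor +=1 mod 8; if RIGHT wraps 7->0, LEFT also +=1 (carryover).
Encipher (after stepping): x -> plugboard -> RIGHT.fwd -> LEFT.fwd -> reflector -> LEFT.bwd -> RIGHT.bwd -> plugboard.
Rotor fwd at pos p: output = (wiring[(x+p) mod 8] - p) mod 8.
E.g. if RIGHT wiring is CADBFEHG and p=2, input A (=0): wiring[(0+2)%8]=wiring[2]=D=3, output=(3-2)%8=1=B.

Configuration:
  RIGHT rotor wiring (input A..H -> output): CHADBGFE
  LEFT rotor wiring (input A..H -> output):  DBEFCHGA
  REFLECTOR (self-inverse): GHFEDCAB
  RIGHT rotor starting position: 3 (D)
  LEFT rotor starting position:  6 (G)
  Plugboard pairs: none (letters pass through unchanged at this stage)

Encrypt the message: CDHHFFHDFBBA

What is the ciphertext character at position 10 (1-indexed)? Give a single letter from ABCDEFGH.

Char 1 ('C'): step: R->4, L=6; C->plug->C->R->B->L->C->refl->F->L'->C->R'->B->plug->B
Char 2 ('D'): step: R->5, L=6; D->plug->D->R->F->L->H->refl->B->L'->H->R'->C->plug->C
Char 3 ('H'): step: R->6, L=6; H->plug->H->R->A->L->A->refl->G->L'->E->R'->C->plug->C
Char 4 ('H'): step: R->7, L=6; H->plug->H->R->G->L->E->refl->D->L'->D->R'->B->plug->B
Char 5 ('F'): step: R->0, L->7 (L advanced); F->plug->F->R->G->L->A->refl->G->L'->E->R'->H->plug->H
Char 6 ('F'): step: R->1, L=7; F->plug->F->R->E->L->G->refl->A->L'->G->R'->A->plug->A
Char 7 ('H'): step: R->2, L=7; H->plug->H->R->F->L->D->refl->E->L'->B->R'->B->plug->B
Char 8 ('D'): step: R->3, L=7; D->plug->D->R->C->L->C->refl->F->L'->D->R'->C->plug->C
Char 9 ('F'): step: R->4, L=7; F->plug->F->R->D->L->F->refl->C->L'->C->R'->B->plug->B
Char 10 ('B'): step: R->5, L=7; B->plug->B->R->A->L->B->refl->H->L'->H->R'->C->plug->C

C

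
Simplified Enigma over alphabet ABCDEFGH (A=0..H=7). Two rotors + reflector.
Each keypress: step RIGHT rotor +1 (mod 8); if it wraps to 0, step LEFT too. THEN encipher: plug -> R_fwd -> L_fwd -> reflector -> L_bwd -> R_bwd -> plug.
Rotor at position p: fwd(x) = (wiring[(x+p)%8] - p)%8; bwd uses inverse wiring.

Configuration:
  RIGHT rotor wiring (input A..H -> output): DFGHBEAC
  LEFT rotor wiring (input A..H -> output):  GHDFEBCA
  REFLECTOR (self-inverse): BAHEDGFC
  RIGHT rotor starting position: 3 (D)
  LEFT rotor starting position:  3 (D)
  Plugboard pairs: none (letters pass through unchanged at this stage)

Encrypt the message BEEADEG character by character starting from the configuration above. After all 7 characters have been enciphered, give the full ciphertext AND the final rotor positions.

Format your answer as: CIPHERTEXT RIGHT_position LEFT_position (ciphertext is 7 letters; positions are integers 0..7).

Char 1 ('B'): step: R->4, L=3; B->plug->B->R->A->L->C->refl->H->L'->D->R'->H->plug->H
Char 2 ('E'): step: R->5, L=3; E->plug->E->R->A->L->C->refl->H->L'->D->R'->B->plug->B
Char 3 ('E'): step: R->6, L=3; E->plug->E->R->A->L->C->refl->H->L'->D->R'->G->plug->G
Char 4 ('A'): step: R->7, L=3; A->plug->A->R->D->L->H->refl->C->L'->A->R'->E->plug->E
Char 5 ('D'): step: R->0, L->4 (L advanced); D->plug->D->R->H->L->B->refl->A->L'->A->R'->G->plug->G
Char 6 ('E'): step: R->1, L=4; E->plug->E->R->D->L->E->refl->D->L'->F->R'->B->plug->B
Char 7 ('G'): step: R->2, L=4; G->plug->G->R->B->L->F->refl->G->L'->C->R'->D->plug->D
Final: ciphertext=HBGEGBD, RIGHT=2, LEFT=4

Answer: HBGEGBD 2 4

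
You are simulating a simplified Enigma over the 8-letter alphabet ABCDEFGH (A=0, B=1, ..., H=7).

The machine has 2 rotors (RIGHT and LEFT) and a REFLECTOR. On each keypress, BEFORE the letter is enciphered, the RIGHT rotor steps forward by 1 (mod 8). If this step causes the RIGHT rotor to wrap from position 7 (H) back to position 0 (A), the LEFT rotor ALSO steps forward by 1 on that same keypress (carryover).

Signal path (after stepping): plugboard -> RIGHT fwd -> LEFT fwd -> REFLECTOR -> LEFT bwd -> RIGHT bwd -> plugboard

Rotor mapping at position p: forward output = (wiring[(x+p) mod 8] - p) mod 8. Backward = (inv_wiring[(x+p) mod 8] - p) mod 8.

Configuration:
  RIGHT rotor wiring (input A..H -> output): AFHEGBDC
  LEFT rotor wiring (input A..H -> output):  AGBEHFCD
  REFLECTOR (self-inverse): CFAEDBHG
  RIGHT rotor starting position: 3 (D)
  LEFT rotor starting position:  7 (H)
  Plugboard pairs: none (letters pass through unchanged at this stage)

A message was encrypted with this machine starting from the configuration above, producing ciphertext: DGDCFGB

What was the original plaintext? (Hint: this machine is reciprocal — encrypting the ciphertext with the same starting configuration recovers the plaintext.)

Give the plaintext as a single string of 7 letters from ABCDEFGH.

Char 1 ('D'): step: R->4, L=7; D->plug->D->R->G->L->G->refl->H->L'->C->R'->A->plug->A
Char 2 ('G'): step: R->5, L=7; G->plug->G->R->H->L->D->refl->E->L'->A->R'->E->plug->E
Char 3 ('D'): step: R->6, L=7; D->plug->D->R->H->L->D->refl->E->L'->A->R'->G->plug->G
Char 4 ('C'): step: R->7, L=7; C->plug->C->R->G->L->G->refl->H->L'->C->R'->G->plug->G
Char 5 ('F'): step: R->0, L->0 (L advanced); F->plug->F->R->B->L->G->refl->H->L'->E->R'->D->plug->D
Char 6 ('G'): step: R->1, L=0; G->plug->G->R->B->L->G->refl->H->L'->E->R'->A->plug->A
Char 7 ('B'): step: R->2, L=0; B->plug->B->R->C->L->B->refl->F->L'->F->R'->A->plug->A

Answer: AEGGDAA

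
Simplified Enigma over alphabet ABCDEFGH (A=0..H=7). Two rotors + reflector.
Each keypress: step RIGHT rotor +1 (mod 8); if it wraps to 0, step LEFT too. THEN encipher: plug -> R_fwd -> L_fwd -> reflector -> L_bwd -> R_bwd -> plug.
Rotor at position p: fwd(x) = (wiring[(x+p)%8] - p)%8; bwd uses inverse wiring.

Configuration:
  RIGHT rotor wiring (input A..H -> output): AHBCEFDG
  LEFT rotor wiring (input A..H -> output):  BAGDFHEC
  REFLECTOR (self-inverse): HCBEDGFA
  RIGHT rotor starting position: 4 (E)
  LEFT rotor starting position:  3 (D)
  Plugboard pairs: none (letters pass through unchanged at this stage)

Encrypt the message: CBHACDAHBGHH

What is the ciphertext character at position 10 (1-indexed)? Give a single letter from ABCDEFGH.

Char 1 ('C'): step: R->5, L=3; C->plug->C->R->B->L->C->refl->B->L'->D->R'->D->plug->D
Char 2 ('B'): step: R->6, L=3; B->plug->B->R->A->L->A->refl->H->L'->E->R'->F->plug->F
Char 3 ('H'): step: R->7, L=3; H->plug->H->R->E->L->H->refl->A->L'->A->R'->C->plug->C
Char 4 ('A'): step: R->0, L->4 (L advanced); A->plug->A->R->A->L->B->refl->C->L'->G->R'->H->plug->H
Char 5 ('C'): step: R->1, L=4; C->plug->C->R->B->L->D->refl->E->L'->F->R'->G->plug->G
Char 6 ('D'): step: R->2, L=4; D->plug->D->R->D->L->G->refl->F->L'->E->R'->F->plug->F
Char 7 ('A'): step: R->3, L=4; A->plug->A->R->H->L->H->refl->A->L'->C->R'->C->plug->C
Char 8 ('H'): step: R->4, L=4; H->plug->H->R->G->L->C->refl->B->L'->A->R'->A->plug->A
Char 9 ('B'): step: R->5, L=4; B->plug->B->R->G->L->C->refl->B->L'->A->R'->A->plug->A
Char 10 ('G'): step: R->6, L=4; G->plug->G->R->G->L->C->refl->B->L'->A->R'->B->plug->B

B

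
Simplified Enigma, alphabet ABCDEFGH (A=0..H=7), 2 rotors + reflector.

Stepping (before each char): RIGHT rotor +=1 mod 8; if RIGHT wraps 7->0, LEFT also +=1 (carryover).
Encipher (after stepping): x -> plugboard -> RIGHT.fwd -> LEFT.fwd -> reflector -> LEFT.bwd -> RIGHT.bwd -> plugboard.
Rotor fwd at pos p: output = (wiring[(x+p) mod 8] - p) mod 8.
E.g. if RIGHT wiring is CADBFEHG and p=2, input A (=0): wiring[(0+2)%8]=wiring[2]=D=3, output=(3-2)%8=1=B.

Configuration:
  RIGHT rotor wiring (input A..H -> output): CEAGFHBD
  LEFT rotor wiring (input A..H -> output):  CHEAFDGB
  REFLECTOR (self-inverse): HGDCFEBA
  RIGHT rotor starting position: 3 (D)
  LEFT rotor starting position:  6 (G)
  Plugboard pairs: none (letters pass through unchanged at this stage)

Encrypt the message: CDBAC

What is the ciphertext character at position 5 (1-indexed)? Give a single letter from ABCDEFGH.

Char 1 ('C'): step: R->4, L=6; C->plug->C->R->F->L->C->refl->D->L'->B->R'->A->plug->A
Char 2 ('D'): step: R->5, L=6; D->plug->D->R->F->L->C->refl->D->L'->B->R'->G->plug->G
Char 3 ('B'): step: R->6, L=6; B->plug->B->R->F->L->C->refl->D->L'->B->R'->H->plug->H
Char 4 ('A'): step: R->7, L=6; A->plug->A->R->E->L->G->refl->B->L'->D->R'->B->plug->B
Char 5 ('C'): step: R->0, L->7 (L advanced); C->plug->C->R->A->L->C->refl->D->L'->B->R'->G->plug->G

G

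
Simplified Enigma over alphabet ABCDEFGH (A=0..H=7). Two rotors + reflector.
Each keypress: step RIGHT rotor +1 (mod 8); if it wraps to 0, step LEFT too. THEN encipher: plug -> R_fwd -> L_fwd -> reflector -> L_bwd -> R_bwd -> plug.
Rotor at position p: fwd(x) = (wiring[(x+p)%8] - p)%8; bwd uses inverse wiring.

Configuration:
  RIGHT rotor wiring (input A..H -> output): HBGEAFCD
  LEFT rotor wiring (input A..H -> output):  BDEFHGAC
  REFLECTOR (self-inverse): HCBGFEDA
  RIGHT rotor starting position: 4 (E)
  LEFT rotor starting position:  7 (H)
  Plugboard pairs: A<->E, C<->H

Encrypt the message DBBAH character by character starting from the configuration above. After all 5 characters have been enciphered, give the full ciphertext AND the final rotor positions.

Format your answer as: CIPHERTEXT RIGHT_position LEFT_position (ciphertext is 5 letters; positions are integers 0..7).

Char 1 ('D'): step: R->5, L=7; D->plug->D->R->C->L->E->refl->F->L'->D->R'->H->plug->C
Char 2 ('B'): step: R->6, L=7; B->plug->B->R->F->L->A->refl->H->L'->G->R'->F->plug->F
Char 3 ('B'): step: R->7, L=7; B->plug->B->R->A->L->D->refl->G->L'->E->R'->A->plug->E
Char 4 ('A'): step: R->0, L->0 (L advanced); A->plug->E->R->A->L->B->refl->C->L'->H->R'->A->plug->E
Char 5 ('H'): step: R->1, L=0; H->plug->C->R->D->L->F->refl->E->L'->C->R'->G->plug->G
Final: ciphertext=CFEEG, RIGHT=1, LEFT=0

Answer: CFEEG 1 0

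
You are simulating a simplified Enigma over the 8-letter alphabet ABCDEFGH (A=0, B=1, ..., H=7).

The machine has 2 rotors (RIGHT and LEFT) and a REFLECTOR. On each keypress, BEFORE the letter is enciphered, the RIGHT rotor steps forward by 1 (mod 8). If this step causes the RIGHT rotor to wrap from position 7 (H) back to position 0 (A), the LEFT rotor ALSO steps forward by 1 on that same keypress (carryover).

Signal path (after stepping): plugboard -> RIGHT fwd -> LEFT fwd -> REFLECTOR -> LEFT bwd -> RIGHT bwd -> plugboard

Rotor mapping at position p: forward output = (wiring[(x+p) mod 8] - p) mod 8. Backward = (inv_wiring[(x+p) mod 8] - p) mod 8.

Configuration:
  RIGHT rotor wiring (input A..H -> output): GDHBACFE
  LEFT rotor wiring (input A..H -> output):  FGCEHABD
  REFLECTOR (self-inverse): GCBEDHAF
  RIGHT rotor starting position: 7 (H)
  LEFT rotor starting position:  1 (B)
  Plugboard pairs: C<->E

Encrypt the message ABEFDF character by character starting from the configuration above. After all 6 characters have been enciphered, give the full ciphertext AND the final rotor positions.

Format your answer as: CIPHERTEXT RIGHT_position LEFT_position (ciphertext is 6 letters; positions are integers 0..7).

Answer: EDBGGG 5 2

Derivation:
Char 1 ('A'): step: R->0, L->2 (L advanced); A->plug->A->R->G->L->D->refl->E->L'->H->R'->C->plug->E
Char 2 ('B'): step: R->1, L=2; B->plug->B->R->G->L->D->refl->E->L'->H->R'->D->plug->D
Char 3 ('E'): step: R->2, L=2; E->plug->C->R->G->L->D->refl->E->L'->H->R'->B->plug->B
Char 4 ('F'): step: R->3, L=2; F->plug->F->R->D->L->G->refl->A->L'->A->R'->G->plug->G
Char 5 ('D'): step: R->4, L=2; D->plug->D->R->A->L->A->refl->G->L'->D->R'->G->plug->G
Char 6 ('F'): step: R->5, L=2; F->plug->F->R->C->L->F->refl->H->L'->E->R'->G->plug->G
Final: ciphertext=EDBGGG, RIGHT=5, LEFT=2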